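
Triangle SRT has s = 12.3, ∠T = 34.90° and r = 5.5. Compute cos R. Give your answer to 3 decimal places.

0.927

By the law of cosines, t² = s² + r² − 2·s·r·cos T = 70.573, so t ≈ 8.4008.
Law of cosines again: cos R = (t² + s² − r²)/(2·t·s) ≈ 0.92719, so ∠R ≈ 22.00°.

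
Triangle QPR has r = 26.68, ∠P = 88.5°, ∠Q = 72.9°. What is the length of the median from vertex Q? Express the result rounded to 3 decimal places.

The third angle is ∠R = 180° − ∠Q − ∠P = 18.60°.
Law of sines: q = r·sin Q/sin R ≈ 79.949.
Law of sines: p = r·sin P/sin R ≈ 83.618.
Median from Q: ½√(2·p² + 2·r² − q²) ≈ 47.476.

m_Q ≈ 47.476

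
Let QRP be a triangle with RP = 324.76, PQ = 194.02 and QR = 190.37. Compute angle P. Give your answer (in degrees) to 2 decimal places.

∠P ≈ 32.00°

By the law of cosines, cos P = (RP² + PQ² − QR²) / (2·RP·PQ) ≈ 0.84806, so ∠P ≈ 32.00°.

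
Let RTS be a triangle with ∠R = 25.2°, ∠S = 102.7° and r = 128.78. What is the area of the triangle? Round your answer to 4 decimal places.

The third angle is ∠T = 180° − ∠S − ∠R = 52.10°.
Law of sines: t = r·sin T/sin R ≈ 238.66.
Law of sines: s = r·sin S/sin R ≈ 295.06.
Area = ½·r·t·sin S ≈ 14992.

area ≈ 14991.6090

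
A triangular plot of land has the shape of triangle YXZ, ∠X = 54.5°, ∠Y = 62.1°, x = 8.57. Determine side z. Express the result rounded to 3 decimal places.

9.413

The third angle is ∠Z = 180° − ∠Y − ∠X = 63.40°.
Law of sines: z = x·sin Z/sin X ≈ 9.4125.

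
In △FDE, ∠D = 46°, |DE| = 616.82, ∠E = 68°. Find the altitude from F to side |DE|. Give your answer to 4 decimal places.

The third angle is ∠F = 180° − ∠D − ∠E = 66.00°.
Law of sines: |EF| = |DE|·sin D/sin F ≈ 485.69.
Law of sines: |FD| = |DE|·sin E/sin F ≈ 626.03.
Area = ½·|DE|·|EF|·sin E ≈ 1.3889e+05.
The altitude from F has length 2·area/|DE| ≈ 450.33.

h_F ≈ 450.3273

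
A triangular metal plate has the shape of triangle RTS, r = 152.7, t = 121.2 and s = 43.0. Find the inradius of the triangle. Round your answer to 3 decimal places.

Semiperimeter p = (152.7 + 121.2 + 43)/2 = 158.45.
Heron's formula: area = √(158.45·5.75·37.25·115.45) ≈ 1979.4.
Inradius = area/p = 1979.4/158.45 ≈ 12.492.

12.492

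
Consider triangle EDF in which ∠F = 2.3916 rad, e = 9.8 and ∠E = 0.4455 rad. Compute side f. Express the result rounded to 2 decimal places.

The third angle is ∠D = π − ∠F − ∠E = 0.3045 rad.
Law of sines: f = e·sin F/sin E ≈ 15.502.

15.50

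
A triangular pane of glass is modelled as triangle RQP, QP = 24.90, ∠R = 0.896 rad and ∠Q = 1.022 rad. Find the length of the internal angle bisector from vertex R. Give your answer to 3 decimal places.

t_R ≈ 25.713

The third angle is ∠P = π − ∠R − ∠Q = 1.224 rad.
Law of sines: PR = QP·sin Q/sin R ≈ 27.206.
Law of sines: RQ = QP·sin P/sin R ≈ 29.986.
The bisector from R has length 2·PR·RQ·cos(∠R/2)/(PR+RQ) ≈ 25.713.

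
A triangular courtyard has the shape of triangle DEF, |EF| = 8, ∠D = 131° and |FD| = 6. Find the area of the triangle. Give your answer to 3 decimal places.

6.020

Law of sines: sin E = |FD|·sin D/|EF| ≈ 0.56603.
Since |EF| ≥ |FD|, only the acute value applies: ∠E ≈ 34.47°.
Then ∠F = 180° − ∠D − ∠E ≈ 14.53°.
Law of sines gives |DE| = |EF|·sin F/sin D ≈ 2.6587.
Area = ½·|EF|·|FD|·sin F ≈ 6.0197.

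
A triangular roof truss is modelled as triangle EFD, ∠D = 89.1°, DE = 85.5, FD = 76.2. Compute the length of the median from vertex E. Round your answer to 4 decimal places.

By the law of cosines, EF² = FD² + DE² − 2·FD·DE·cos D = 12912, so EF ≈ 113.63.
Median from E: ½√(2·DE² + 2·EF² − FD²) ≈ 93.057.

93.0566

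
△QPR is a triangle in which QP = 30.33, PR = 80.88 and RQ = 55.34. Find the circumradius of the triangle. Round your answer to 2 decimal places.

62.49

By the law of cosines, cos Q = (RQ² + QP² − PR²) / (2·RQ·QP) ≈ -0.76235, so ∠Q ≈ 2.438 rad.
Circumradius = PR/(2 sin Q) ≈ 62.488.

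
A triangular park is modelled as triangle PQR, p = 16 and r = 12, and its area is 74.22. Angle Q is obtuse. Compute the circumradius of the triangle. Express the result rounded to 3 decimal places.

From area = ½·r·p·sin Q, we get sin Q = 2·area/(r·p) ≈ 0.77313.
Taking the obtuse solution, ∠Q ≈ 129.36°.
Law of cosines then gives q ≈ 25.368.
Circumradius = q/(2 sin Q) ≈ 16.406.

16.406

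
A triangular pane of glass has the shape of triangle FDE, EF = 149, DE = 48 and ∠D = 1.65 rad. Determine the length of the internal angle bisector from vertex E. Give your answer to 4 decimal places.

60.6419

Law of sines: sin F = DE·sin D/EF ≈ 0.32114.
Since EF ≥ DE, only the acute value applies: ∠F ≈ 0.327 rad.
Then ∠E = π − ∠D − ∠F ≈ 1.165 rad.
Law of sines gives FD = EF·sin E/sin D ≈ 137.31.
The bisector from E has length 2·DE·EF·cos(∠E/2)/(DE+EF) ≈ 60.642.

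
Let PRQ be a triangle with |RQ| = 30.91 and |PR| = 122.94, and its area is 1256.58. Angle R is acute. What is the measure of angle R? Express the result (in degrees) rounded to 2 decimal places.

From area = ½·|PR|·|RQ|·sin R, we get sin R = 2·area/(|PR|·|RQ|) ≈ 0.66134.
Taking the acute solution, ∠R ≈ 41.40°.

41.40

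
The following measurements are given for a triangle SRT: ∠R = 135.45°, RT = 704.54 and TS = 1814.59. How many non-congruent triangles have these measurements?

1

RT·sin R = 704.54·sin(135.45°) ≈ 494.3.
Since ∠R is not acute, a triangle exists only if TS > RT; here TS > RT, so there is exactly one triangle.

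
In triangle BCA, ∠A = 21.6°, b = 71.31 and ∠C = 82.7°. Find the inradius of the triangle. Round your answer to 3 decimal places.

11.180

The third angle is ∠B = 180° − ∠C − ∠A = 75.70°.
Law of sines: c = b·sin C/sin B ≈ 72.994.
Law of sines: a = b·sin A/sin B ≈ 27.09.
Area = ½·b·c·sin A ≈ 958.08.
Semiperimeter s = (71.31+72.994+27.09)/2 = 85.697.
Inradius = area/s = 958.08/85.697 ≈ 11.18.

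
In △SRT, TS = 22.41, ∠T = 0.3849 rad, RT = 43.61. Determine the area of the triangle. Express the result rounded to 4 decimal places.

183.4717

Area = ½·RT·TS·sin T ≈ 183.47.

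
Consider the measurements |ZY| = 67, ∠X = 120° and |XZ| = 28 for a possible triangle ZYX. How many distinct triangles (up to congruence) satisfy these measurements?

|XZ|·sin X = 28·sin(120°) ≈ 24.25.
Since ∠X is not acute, a triangle exists only if |ZY| > |XZ|; here |ZY| > |XZ|, so there is exactly one triangle.

1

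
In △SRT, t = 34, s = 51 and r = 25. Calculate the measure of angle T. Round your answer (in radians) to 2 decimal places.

By the law of cosines, cos T = (s² + r² − t²) / (2·s·r) ≈ 0.81176, so ∠T ≈ 0.624 rad.

∠T ≈ 0.62 rad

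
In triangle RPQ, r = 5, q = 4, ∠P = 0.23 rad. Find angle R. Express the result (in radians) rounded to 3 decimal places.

∠R ≈ 2.222 rad

By the law of cosines, p² = q² + r² − 2·q·r·cos P = 2.0533, so p ≈ 1.4329.
Law of cosines again: cos R = (p² + q² − r²)/(2·p·q) ≈ -0.60598, so ∠R ≈ 2.222 rad.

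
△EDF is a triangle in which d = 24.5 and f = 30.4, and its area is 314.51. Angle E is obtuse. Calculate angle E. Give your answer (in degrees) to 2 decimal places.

From area = ½·d·f·sin E, we get sin E = 2·area/(d·f) ≈ 0.84455.
Taking the obtuse solution, ∠E ≈ 122.38°.

∠E ≈ 122.38°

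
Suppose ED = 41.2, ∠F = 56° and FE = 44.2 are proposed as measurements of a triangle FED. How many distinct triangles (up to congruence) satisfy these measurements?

2

FE·sin F = 44.2·sin(56°) ≈ 36.64.
Since FE sin F < ED < FE (36.64 < 41.2 < 44.2), two triangles exist.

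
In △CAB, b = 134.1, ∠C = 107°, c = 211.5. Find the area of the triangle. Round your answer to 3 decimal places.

Law of sines: sin B = b·sin C/c ≈ 0.60634.
Since c ≥ b, only the acute value applies: ∠B ≈ 37.33°.
Then ∠A = 180° − ∠C − ∠B ≈ 35.67°.
Law of sines gives a = c·sin A/sin C ≈ 128.98.
Area = ½·c·b·sin A ≈ 8270.2.

area ≈ 8270.180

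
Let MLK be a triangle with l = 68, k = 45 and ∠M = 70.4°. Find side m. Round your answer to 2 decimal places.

67.79

By the law of cosines, m² = l² + k² − 2·l·k·cos M = 4596, so m ≈ 67.794.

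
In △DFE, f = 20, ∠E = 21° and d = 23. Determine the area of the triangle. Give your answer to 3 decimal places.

area ≈ 82.425

Area = ½·d·f·sin E ≈ 82.425.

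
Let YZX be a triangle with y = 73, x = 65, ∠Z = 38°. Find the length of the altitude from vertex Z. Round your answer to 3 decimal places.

By the law of cosines, z² = x² + y² − 2·x·y·cos Z = 2075.8, so z ≈ 45.561.
Area = ½·x·y·sin Z ≈ 1460.7.
The altitude from Z has length 2·area/z ≈ 64.119.

h_Z ≈ 64.119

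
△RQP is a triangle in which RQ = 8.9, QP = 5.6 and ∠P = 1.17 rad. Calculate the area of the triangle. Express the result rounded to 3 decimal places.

Law of sines: sin R = QP·sin P/RQ ≈ 0.57935.
Since RQ ≥ QP, only the acute value applies: ∠R ≈ 0.618 rad.
Then ∠Q = π − ∠P − ∠R ≈ 1.354 rad.
Law of sines gives PR = RQ·sin Q/sin P ≈ 9.4391.
Area = ½·RQ·QP·sin Q ≈ 24.335.

area ≈ 24.335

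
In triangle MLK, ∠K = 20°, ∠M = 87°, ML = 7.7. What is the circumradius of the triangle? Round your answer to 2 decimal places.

R ≈ 11.26

The third angle is ∠L = 180° − ∠K − ∠M = 73.00°.
Law of sines: LK = ML·sin M/sin K ≈ 22.482.
Law of sines: KM = ML·sin L/sin K ≈ 21.53.
Circumradius = ML/(2 sin K) ≈ 11.257.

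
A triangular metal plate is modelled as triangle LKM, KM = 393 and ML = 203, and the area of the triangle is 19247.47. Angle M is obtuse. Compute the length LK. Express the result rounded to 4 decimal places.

579.1481

From area = ½·KM·ML·sin M, we get sin M = 2·area/(KM·ML) ≈ 0.48252.
Taking the obtuse solution, ∠M ≈ 2.638 rad.
Law of cosines then gives LK ≈ 579.15.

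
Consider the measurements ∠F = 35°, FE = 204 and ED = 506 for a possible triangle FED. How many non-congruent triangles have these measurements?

FE·sin F = 204·sin(35°) ≈ 117.
Since ED ≥ FE, exactly one triangle exists.

1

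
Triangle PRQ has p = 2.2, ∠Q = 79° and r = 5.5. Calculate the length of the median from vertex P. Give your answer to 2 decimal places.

m_P ≈ 5.40

By the law of cosines, q² = p² + r² − 2·p·r·cos Q = 30.472, so q ≈ 5.5202.
Median from P: ½√(2·r² + 2·q² − p²) ≈ 5.3992.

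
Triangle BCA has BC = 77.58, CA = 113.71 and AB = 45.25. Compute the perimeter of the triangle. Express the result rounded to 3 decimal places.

Perimeter = 113.71 + 45.25 + 77.58 = 236.54.

236.540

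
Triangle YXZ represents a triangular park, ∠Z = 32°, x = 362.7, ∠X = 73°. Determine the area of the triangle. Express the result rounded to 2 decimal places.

The third angle is ∠Y = 180° − ∠X − ∠Z = 75.00°.
Law of sines: y = x·sin Y/sin X ≈ 366.35.
Law of sines: z = x·sin Z/sin X ≈ 200.98.
Area = ½·x·y·sin Z ≈ 35206.

area ≈ 35206.45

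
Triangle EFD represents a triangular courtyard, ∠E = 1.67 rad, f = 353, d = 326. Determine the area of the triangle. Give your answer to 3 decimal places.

area ≈ 57256.101

Area = ½·f·d·sin E ≈ 57256.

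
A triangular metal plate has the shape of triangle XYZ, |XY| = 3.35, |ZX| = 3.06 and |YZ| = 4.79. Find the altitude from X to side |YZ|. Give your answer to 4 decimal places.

Semiperimeter s = (4.79 + 3.06 + 3.35)/2 = 5.6.
Heron's formula: area = √(5.6·0.81·2.54·2.25) ≈ 5.0915.
The altitude from X has length 2·area/|YZ| ≈ 2.1259.

h_X ≈ 2.1259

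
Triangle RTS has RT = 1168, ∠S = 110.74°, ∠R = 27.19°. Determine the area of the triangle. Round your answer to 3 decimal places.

area ≈ 223312.871

The third angle is ∠T = 180° − ∠S − ∠R = 42.07°.
Law of sines: TS = RT·sin R/sin S ≈ 570.69.
Law of sines: SR = RT·sin T/sin S ≈ 836.83.
Area = ½·RT·TS·sin T ≈ 2.2331e+05.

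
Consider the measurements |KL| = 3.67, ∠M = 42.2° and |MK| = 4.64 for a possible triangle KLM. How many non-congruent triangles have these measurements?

|MK|·sin M = 4.64·sin(42.2°) ≈ 3.117.
Since |MK| sin M < |KL| < |MK| (3.117 < 3.67 < 4.64), two triangles exist.

2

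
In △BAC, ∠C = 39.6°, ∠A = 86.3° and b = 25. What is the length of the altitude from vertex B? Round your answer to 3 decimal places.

19.632

The third angle is ∠B = 180° − ∠A − ∠C = 54.10°.
Law of sines: a = b·sin A/sin B ≈ 30.798.
Law of sines: c = b·sin C/sin B ≈ 19.673.
Area = ½·b·a·sin C ≈ 245.39.
The altitude from B has length 2·area/b ≈ 19.632.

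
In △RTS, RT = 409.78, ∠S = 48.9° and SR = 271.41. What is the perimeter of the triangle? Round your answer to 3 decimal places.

perimeter ≈ 1214.699

Law of sines: sin T = SR·sin S/RT ≈ 0.49911.
Since RT ≥ SR, only the acute value applies: ∠T ≈ 29.94°.
Then ∠R = 180° − ∠S − ∠T ≈ 101.16°.
Law of sines gives TS = RT·sin R/sin S ≈ 533.51.
Semiperimeter s = (533.51+271.41+409.78)/2 = 607.35.
Perimeter = 533.51 + 271.41 + 409.78 = 1214.7.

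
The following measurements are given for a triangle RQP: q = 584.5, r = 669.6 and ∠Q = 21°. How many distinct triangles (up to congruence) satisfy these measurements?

r·sin Q = 669.6·sin(21°) ≈ 240.
Since r sin Q < q < r (240 < 584.5 < 669.6), two triangles exist.

2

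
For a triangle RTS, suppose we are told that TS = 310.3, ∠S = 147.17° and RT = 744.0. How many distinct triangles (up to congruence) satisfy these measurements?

TS·sin S = 310.3·sin(147.17°) ≈ 168.2.
Since ∠S is not acute, a triangle exists only if RT > TS; here RT > TS, so there is exactly one triangle.

1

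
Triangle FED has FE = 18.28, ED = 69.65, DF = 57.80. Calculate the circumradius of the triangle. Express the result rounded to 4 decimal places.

R ≈ 41.9174

By the law of cosines, cos F = (DF² + FE² − ED²) / (2·DF·FE) ≈ -0.55657, so ∠F ≈ 123.82°.
Circumradius = ED/(2 sin F) ≈ 41.917.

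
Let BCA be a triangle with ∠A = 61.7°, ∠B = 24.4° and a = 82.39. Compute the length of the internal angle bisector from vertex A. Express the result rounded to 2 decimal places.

46.94

The third angle is ∠C = 180° − ∠A − ∠B = 93.90°.
Law of sines: b = a·sin B/sin A ≈ 38.656.
Law of sines: c = a·sin C/sin A ≈ 93.358.
The bisector from A has length 2·b·c·cos(∠A/2)/(b+c) ≈ 46.938.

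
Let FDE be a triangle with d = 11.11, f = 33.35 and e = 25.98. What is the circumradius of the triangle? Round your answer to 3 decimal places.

R ≈ 19.867

By the law of cosines, cos F = (d² + e² − f²) / (2·d·e) ≈ -0.54364, so ∠F ≈ 122.93°.
Circumradius = f/(2 sin F) ≈ 19.867.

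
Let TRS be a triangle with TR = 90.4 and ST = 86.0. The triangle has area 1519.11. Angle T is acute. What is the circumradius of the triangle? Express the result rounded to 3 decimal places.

From area = ½·ST·TR·sin T, we get sin T = 2·area/(ST·TR) ≈ 0.39080.
Taking the acute solution, ∠T ≈ 0.4015 rad.
Law of cosines then gives RS ≈ 35.438.
Circumradius = RS/(2 sin T) ≈ 45.341.

45.341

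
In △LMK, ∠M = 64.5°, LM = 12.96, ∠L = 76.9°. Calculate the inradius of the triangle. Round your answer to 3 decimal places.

r ≈ 4.556

The third angle is ∠K = 180° − ∠L − ∠M = 38.60°.
Law of sines: MK = LM·sin L/sin K ≈ 20.233.
Law of sines: KL = LM·sin M/sin K ≈ 18.75.
Area = ½·LM·MK·sin M ≈ 118.34.
Semiperimeter s = (20.233+18.75+12.96)/2 = 25.971.
Inradius = area/s = 118.34/25.971 ≈ 4.5564.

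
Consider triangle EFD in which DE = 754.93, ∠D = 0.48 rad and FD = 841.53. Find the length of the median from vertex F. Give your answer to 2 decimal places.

By the law of cosines, EF² = FD² + DE² − 2·FD·DE·cos D = 1.5108e+05, so EF ≈ 388.69.
Median from F: ½√(2·EF² + 2·FD² − DE²) ≈ 535.86.

m_F ≈ 535.86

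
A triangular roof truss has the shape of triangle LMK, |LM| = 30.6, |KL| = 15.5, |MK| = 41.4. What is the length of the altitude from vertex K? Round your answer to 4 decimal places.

Semiperimeter s = (41.4 + 15.5 + 30.6)/2 = 43.75.
Heron's formula: area = √(43.75·2.35·28.25·13.15) ≈ 195.43.
The altitude from K has length 2·area/|LM| ≈ 12.773.

h_K ≈ 12.7733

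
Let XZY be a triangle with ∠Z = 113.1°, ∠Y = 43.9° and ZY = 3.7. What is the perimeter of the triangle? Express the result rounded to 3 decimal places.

The third angle is ∠X = 180° − ∠Z − ∠Y = 23.00°.
Law of sines: YX = ZY·sin Z/sin X ≈ 8.7102.
Law of sines: XZ = ZY·sin Y/sin X ≈ 6.5661.
Semiperimeter s = (3.7+8.7102+6.5661)/2 = 9.4882.
Perimeter = 3.7 + 8.7102 + 6.5661 = 18.976.

perimeter ≈ 18.976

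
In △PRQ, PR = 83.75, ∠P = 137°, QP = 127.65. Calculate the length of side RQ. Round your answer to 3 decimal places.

197.347

By the law of cosines, RQ² = QP² + PR² − 2·QP·PR·cos P = 38946, so RQ ≈ 197.35.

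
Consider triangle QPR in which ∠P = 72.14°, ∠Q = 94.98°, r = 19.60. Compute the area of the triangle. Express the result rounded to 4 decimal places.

The third angle is ∠R = 180° − ∠Q − ∠P = 12.88°.
Law of sines: q = r·sin Q/sin R ≈ 87.596.
Law of sines: p = r·sin P/sin R ≈ 83.691.
Area = ½·r·q·sin P ≈ 817.07.

area ≈ 817.0715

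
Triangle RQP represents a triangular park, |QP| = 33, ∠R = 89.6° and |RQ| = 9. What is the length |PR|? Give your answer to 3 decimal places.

31.812

Law of sines: sin P = |RQ|·sin R/|QP| ≈ 0.27272.
Since |QP| ≥ |RQ|, only the acute value applies: ∠P ≈ 15.83°.
Then ∠Q = 180° − ∠R − ∠P ≈ 74.57°.
Law of sines gives |PR| = |QP|·sin Q/sin R ≈ 31.812.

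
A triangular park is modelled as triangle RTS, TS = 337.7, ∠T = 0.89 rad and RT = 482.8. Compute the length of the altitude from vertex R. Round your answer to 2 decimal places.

By the law of cosines, SR² = RT² + TS² − 2·RT·TS·cos T = 1.419e+05, so SR ≈ 376.69.
Area = ½·RT·TS·sin T ≈ 63347.
The altitude from R has length 2·area/TS ≈ 375.17.

h_R ≈ 375.17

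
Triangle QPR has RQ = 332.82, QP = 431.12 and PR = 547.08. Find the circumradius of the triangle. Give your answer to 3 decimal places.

By the law of cosines, cos Q = (RQ² + QP² − PR²) / (2·RQ·QP) ≈ -0.00928, so ∠Q ≈ 90.53°.
Circumradius = PR/(2 sin Q) ≈ 273.55.

273.552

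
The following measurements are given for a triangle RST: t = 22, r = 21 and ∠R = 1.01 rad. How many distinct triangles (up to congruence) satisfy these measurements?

t·sin R = 22·sin(1.01 rad) ≈ 18.63.
Since t sin R < r < t (18.63 < 21 < 22), two triangles exist.

2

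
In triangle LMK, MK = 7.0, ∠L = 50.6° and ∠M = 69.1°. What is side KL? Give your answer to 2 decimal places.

The third angle is ∠K = 180° − ∠L − ∠M = 60.30°.
Law of sines: KL = MK·sin M/sin L ≈ 8.4627.

8.46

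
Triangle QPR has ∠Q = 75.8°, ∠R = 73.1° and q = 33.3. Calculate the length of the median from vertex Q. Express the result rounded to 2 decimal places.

20.50

The third angle is ∠P = 180° − ∠R − ∠Q = 31.10°.
Law of sines: p = q·sin P/sin Q ≈ 17.743.
Law of sines: r = q·sin R/sin Q ≈ 32.866.
Median from Q: ½√(2·p² + 2·r² − q²) ≈ 20.5.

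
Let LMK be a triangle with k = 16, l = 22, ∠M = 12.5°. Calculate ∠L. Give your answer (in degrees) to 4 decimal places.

By the law of cosines, m² = k² + l² − 2·k·l·cos M = 52.688, so m ≈ 7.2586.
Law of cosines again: cos L = (m² + k² − l²)/(2·m·k) ≈ -0.75476, so ∠L ≈ 139.00°.

139.0043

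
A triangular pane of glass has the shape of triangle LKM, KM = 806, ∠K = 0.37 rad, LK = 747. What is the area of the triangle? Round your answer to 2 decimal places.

Area = ½·LK·KM·sin K ≈ 1.0886e+05.

108861.07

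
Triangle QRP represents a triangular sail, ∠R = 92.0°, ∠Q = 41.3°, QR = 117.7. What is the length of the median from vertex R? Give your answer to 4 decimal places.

The third angle is ∠P = 180° − ∠Q − ∠R = 46.70°.
Law of sines: RP = QR·sin Q/sin P ≈ 106.74.
Law of sines: PQ = QR·sin R/sin P ≈ 161.63.
Median from R: ½√(2·QR² + 2·RP² − PQ²) ≈ 78.054.

78.0540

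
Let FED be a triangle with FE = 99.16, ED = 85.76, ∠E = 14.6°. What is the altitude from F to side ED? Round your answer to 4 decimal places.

h_F ≈ 24.9952

By the law of cosines, DF² = FE² + ED² − 2·FE·ED·cos E = 728.76, so DF ≈ 26.996.
Area = ½·FE·ED·sin E ≈ 1071.8.
The altitude from F has length 2·area/ED ≈ 24.995.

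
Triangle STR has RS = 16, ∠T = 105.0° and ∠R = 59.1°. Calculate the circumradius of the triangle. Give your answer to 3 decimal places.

The third angle is ∠S = 180° − ∠T − ∠R = 15.90°.
Law of sines: TR = RS·sin S/sin T ≈ 4.538.
Law of sines: ST = RS·sin R/sin T ≈ 14.213.
Circumradius = RS/(2 sin T) ≈ 8.2822.

8.282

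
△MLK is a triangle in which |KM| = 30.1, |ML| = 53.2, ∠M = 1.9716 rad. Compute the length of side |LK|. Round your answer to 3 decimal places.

70.610

By the law of cosines, |LK|² = |KM|² + |ML|² − 2·|KM|·|ML|·cos M = 4985.8, so |LK| ≈ 70.61.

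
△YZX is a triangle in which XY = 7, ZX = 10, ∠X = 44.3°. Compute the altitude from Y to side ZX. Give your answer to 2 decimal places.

By the law of cosines, YZ² = ZX² + XY² − 2·ZX·XY·cos X = 48.803, so YZ ≈ 6.9859.
Area = ½·ZX·XY·sin X ≈ 24.445.
The altitude from Y has length 2·area/ZX ≈ 4.8889.

h_Y ≈ 4.89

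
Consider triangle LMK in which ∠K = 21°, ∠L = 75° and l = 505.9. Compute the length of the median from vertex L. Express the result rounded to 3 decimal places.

The third angle is ∠M = 180° − ∠K − ∠L = 84.00°.
Law of sines: m = l·sin M/sin L ≈ 520.88.
Law of sines: k = l·sin K/sin L ≈ 187.69.
Median from L: ½√(2·m² + 2·k² − l²) ≈ 298.81.

m_L ≈ 298.810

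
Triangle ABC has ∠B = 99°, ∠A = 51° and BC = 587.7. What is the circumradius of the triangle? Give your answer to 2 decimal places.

378.11

The third angle is ∠C = 180° − ∠A − ∠B = 30.00°.
Law of sines: CA = BC·sin B/sin A ≈ 746.92.
Law of sines: AB = BC·sin C/sin A ≈ 378.11.
Circumradius = BC/(2 sin A) ≈ 378.11.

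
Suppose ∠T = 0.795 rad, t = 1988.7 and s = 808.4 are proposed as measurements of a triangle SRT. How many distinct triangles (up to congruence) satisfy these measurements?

1

s·sin T = 808.4·sin(0.795 rad) ≈ 577.1.
Since t ≥ s, exactly one triangle exists.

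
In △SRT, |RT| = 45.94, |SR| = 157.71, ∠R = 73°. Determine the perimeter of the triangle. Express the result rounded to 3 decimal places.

354.469

By the law of cosines, |TS|² = |SR|² + |RT|² − 2·|SR|·|RT|·cos R = 22746, so |TS| ≈ 150.82.
Semiperimeter s = (45.94+150.82+157.71)/2 = 177.23.
Perimeter = 45.94 + 150.82 + 157.71 = 354.47.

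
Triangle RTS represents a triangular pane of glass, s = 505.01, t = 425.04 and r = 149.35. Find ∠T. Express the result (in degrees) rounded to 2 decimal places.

By the law of cosines, cos T = (s² + r² − t²) / (2·s·r) ≈ 0.64093, so ∠T ≈ 50.14°.

50.14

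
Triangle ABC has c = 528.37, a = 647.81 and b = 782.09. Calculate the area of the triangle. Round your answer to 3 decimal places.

area ≈ 169748.597

Semiperimeter s = (647.81 + 782.09 + 528.37)/2 = 979.13.
Heron's formula: area = √(979.13·331.33·197.04·450.76) ≈ 1.6975e+05.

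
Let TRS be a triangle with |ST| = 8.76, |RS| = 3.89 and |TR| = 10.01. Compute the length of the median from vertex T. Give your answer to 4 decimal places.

Median from T: ½√(2·|ST|² + 2·|TR|² − |RS|²) ≈ 9.2025.

9.2025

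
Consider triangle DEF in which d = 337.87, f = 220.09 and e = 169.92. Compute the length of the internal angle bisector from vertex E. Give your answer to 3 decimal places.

By the law of cosines, cos E = (f² + d² − e²) / (2·f·d) ≈ 0.89914, so ∠E ≈ 0.453 rad.
The bisector from E has length 2·f·d·cos(∠E/2)/(f+d) ≈ 259.74.

t_E ≈ 259.741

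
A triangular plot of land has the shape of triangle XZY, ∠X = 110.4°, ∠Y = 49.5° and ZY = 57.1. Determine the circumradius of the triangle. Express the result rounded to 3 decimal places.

R ≈ 30.460

The third angle is ∠Z = 180° − ∠Y − ∠X = 20.10°.
Law of sines: YX = ZY·sin Z/sin X ≈ 20.936.
Law of sines: XZ = ZY·sin Y/sin X ≈ 46.325.
Circumradius = ZY/(2 sin X) ≈ 30.46.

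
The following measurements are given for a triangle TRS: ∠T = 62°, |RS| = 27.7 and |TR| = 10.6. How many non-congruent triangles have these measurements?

|TR|·sin T = 10.6·sin(62°) ≈ 9.359.
Since |RS| ≥ |TR|, exactly one triangle exists.

1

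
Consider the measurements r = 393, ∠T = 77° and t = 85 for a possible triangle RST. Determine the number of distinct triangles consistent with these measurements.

0

r·sin T = 393·sin(77°) ≈ 382.9.
Since t = 85 < 382.9 = r sin T, no triangle exists.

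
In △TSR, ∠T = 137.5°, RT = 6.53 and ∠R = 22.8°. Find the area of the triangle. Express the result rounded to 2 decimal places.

The third angle is ∠S = 180° − ∠R − ∠T = 19.70°.
Law of sines: SR = RT·sin T/sin S ≈ 13.087.
Law of sines: TS = RT·sin R/sin S ≈ 7.5067.
Area = ½·RT·SR·sin R ≈ 16.558.

area ≈ 16.56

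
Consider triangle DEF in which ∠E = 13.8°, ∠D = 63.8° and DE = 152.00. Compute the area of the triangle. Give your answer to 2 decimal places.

The third angle is ∠F = 180° − ∠D − ∠E = 102.40°.
Law of sines: EF = DE·sin D/sin F ≈ 139.64.
Law of sines: FD = DE·sin E/sin F ≈ 37.123.
Area = ½·DE·EF·sin E ≈ 2531.5.

2531.48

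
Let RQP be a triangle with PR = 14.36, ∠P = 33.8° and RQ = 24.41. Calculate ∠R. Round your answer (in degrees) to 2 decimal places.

127.10

Law of sines: sin Q = PR·sin P/RQ ≈ 0.32726.
Since RQ ≥ PR, only the acute value applies: ∠Q ≈ 19.10°.
Then ∠R = 180° − ∠P − ∠Q ≈ 127.10°.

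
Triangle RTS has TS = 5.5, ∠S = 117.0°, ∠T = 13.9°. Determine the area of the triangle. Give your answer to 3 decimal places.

The third angle is ∠R = 180° − ∠T − ∠S = 49.10°.
Law of sines: SR = TS·sin T/sin R ≈ 1.748.
Law of sines: RT = TS·sin S/sin R ≈ 6.4834.
Area = ½·TS·SR·sin S ≈ 4.2831.

area ≈ 4.283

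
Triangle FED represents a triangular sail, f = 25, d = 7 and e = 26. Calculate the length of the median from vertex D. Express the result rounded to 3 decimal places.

25.264

Median from D: ½√(2·f² + 2·e² − d²) ≈ 25.264.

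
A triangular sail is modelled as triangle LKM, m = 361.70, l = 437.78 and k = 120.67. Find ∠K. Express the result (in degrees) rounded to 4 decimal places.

∠K ≈ 13.5177°

By the law of cosines, cos K = (m² + l² − k²) / (2·m·l) ≈ 0.97230, so ∠K ≈ 13.52°.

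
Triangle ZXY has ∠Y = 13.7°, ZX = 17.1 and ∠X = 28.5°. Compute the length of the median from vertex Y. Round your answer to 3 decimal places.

41.188

The third angle is ∠Z = 180° − ∠X − ∠Y = 137.80°.
Law of sines: XY = ZX·sin Z/sin Y ≈ 48.499.
Law of sines: YZ = ZX·sin X/sin Y ≈ 34.451.
Median from Y: ½√(2·XY² + 2·YZ² − ZX²) ≈ 41.188.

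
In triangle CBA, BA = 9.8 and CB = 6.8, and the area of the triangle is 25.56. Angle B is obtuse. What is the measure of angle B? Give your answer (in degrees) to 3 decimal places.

From area = ½·CB·BA·sin B, we get sin B = 2·area/(CB·BA) ≈ 0.76711.
Taking the obtuse solution, ∠B ≈ 129.91°.

∠B ≈ 129.905°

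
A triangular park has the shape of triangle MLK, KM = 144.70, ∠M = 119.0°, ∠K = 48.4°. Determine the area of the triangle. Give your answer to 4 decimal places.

The third angle is ∠L = 180° − ∠K − ∠M = 12.60°.
Law of sines: LK = KM·sin M/sin L ≈ 580.16.
Law of sines: ML = KM·sin K/sin L ≈ 496.03.
Area = ½·KM·LK·sin K ≈ 31388.

area ≈ 31388.3810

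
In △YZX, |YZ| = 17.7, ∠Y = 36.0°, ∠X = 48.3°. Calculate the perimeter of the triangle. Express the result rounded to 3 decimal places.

The third angle is ∠Z = 180° − ∠X − ∠Y = 95.70°.
Law of sines: |ZX| = |YZ|·sin Y/sin X ≈ 13.934.
Law of sines: |XY| = |YZ|·sin Z/sin X ≈ 23.589.
Semiperimeter s = (13.934+23.589+17.7)/2 = 27.612.
Perimeter = 13.934 + 23.589 + 17.7 = 55.223.

55.223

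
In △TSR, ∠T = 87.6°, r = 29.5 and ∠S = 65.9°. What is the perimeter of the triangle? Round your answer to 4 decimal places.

155.9075

The third angle is ∠R = 180° − ∠T − ∠S = 26.50°.
Law of sines: t = r·sin T/sin R ≈ 66.056.
Law of sines: s = r·sin S/sin R ≈ 60.351.
Semiperimeter p = (66.056+60.351+29.5)/2 = 77.954.
Perimeter = 66.056 + 60.351 + 29.5 = 155.91.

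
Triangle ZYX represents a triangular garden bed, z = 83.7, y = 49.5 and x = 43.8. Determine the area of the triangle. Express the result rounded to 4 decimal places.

Semiperimeter s = (83.7 + 49.5 + 43.8)/2 = 88.5.
Heron's formula: area = √(88.5·4.8·39·44.7) ≈ 860.55.

area ≈ 860.5544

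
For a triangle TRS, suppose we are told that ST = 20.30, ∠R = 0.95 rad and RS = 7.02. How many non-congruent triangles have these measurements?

RS·sin R = 7.02·sin(0.95 rad) ≈ 5.71.
Since ST ≥ RS, exactly one triangle exists.

1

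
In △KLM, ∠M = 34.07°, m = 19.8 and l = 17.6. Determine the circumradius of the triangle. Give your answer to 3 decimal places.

Law of sines: sin L = l·sin M/m ≈ 0.49796.
Since m ≥ l, only the acute value applies: ∠L ≈ 29.87°.
Then ∠K = 180° − ∠M − ∠L ≈ 116.06°.
Law of sines gives k = m·sin K/sin M ≈ 31.75.
Circumradius = m/(2 sin M) ≈ 17.672.

R ≈ 17.672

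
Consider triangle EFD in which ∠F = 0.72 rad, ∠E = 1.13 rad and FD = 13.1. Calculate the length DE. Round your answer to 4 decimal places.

The third angle is ∠D = π − ∠E − ∠F = 1.292 rad.
Law of sines: DE = FD·sin F/sin E ≈ 9.5509.

9.5509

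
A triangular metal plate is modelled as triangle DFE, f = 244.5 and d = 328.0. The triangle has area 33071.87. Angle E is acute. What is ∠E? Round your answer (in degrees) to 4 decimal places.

∠E ≈ 55.5658°

From area = ½·d·f·sin E, we get sin E = 2·area/(d·f) ≈ 0.82478.
Taking the acute solution, ∠E ≈ 55.57°.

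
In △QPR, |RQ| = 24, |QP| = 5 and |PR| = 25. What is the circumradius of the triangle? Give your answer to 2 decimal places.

12.56

By the law of cosines, cos Q = (|RQ|² + |QP|² − |PR|²) / (2·|RQ|·|QP|) ≈ -0.10000, so ∠Q ≈ 95.74°.
Circumradius = |PR|/(2 sin Q) ≈ 12.563.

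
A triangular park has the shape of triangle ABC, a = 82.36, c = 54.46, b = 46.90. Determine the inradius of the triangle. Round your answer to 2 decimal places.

r ≈ 13.19

Semiperimeter s = (82.36 + 46.9 + 54.46)/2 = 91.86.
Heron's formula: area = √(91.86·9.5·44.96·37.4) ≈ 1211.4.
Inradius = area/s = 1211.4/91.86 ≈ 13.187.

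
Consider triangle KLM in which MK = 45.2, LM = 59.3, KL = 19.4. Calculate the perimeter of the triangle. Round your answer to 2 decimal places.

123.90

Perimeter = 59.3 + 45.2 + 19.4 = 123.9.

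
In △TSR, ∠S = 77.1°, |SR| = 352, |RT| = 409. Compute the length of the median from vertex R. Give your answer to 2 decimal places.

350.59

Law of sines: sin T = |SR|·sin S/|RT| ≈ 0.83891.
Since |RT| ≥ |SR|, only the acute value applies: ∠T ≈ 57.03°.
Then ∠R = 180° − ∠S − ∠T ≈ 45.87°.
Law of sines gives |TS| = |RT|·sin R/sin S ≈ 301.19.
Median from R: ½√(2·|SR|² + 2·|RT|² − |TS|²) ≈ 350.59.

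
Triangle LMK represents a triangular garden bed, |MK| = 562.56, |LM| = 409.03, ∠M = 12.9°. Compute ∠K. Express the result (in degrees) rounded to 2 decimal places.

29.13

By the law of cosines, |KL|² = |LM|² + |MK|² − 2·|LM|·|MK|·cos M = 35187, so |KL| ≈ 187.58.
Law of cosines again: cos K = (|MK|² + |KL|² − |LM|²)/(2·|MK|·|KL|) ≈ 0.87351, so ∠K ≈ 29.13°.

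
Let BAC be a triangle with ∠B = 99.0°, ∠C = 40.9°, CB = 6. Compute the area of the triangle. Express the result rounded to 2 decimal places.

The third angle is ∠A = 180° − ∠C − ∠B = 40.10°.
Law of sines: AC = CB·sin B/sin A ≈ 9.2003.
Law of sines: BA = CB·sin C/sin A ≈ 6.0989.
Area = ½·CB·AC·sin C ≈ 18.071.

area ≈ 18.07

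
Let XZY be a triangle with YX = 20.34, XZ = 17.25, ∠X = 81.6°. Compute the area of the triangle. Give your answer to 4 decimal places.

173.5505

Area = ½·YX·XZ·sin X ≈ 173.55.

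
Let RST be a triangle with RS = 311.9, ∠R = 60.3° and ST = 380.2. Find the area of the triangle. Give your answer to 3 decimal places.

Law of sines: sin T = RS·sin R/ST ≈ 0.71259.
Since ST ≥ RS, only the acute value applies: ∠T ≈ 45.45°.
Then ∠S = 180° − ∠R − ∠T ≈ 74.25°.
Law of sines gives TR = ST·sin S/sin R ≈ 421.28.
Area = ½·ST·RS·sin S ≈ 57067.

area ≈ 57067.225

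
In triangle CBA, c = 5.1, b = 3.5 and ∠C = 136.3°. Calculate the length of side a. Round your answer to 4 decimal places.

1.9599

Law of sines: sin B = b·sin C/c ≈ 0.47413.
Since c ≥ b, only the acute value applies: ∠B ≈ 28.30°.
Then ∠A = 180° − ∠C − ∠B ≈ 15.40°.
Law of sines gives a = c·sin A/sin C ≈ 1.9599.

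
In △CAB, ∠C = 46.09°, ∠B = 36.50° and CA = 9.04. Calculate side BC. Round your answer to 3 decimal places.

15.071

The third angle is ∠A = 180° − ∠B − ∠C = 97.41°.
Law of sines: BC = CA·sin A/sin B ≈ 15.071.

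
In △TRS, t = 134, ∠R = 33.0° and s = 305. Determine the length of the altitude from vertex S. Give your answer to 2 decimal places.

By the law of cosines, r² = s² + t² − 2·s·t·cos R = 42428, so r ≈ 205.98.
Area = ½·s·t·sin R ≈ 11130.
The altitude from S has length 2·area/s ≈ 72.982.

h_S ≈ 72.98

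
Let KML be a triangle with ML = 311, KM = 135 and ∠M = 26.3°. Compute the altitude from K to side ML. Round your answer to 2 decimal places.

h_K ≈ 59.81

By the law of cosines, LK² = KM² + ML² − 2·KM·ML·cos M = 39668, so LK ≈ 199.17.
Area = ½·KM·ML·sin M ≈ 9301.2.
The altitude from K has length 2·area/ML ≈ 59.815.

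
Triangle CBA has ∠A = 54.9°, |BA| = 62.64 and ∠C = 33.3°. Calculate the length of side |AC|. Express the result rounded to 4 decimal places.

114.0373

The third angle is ∠B = 180° − ∠A − ∠C = 91.80°.
Law of sines: |AC| = |BA|·sin B/sin C ≈ 114.04.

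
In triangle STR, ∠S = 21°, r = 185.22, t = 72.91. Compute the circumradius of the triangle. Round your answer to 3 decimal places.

By the law of cosines, s² = t² + r² − 2·t·r·cos S = 14407, so s ≈ 120.03.
Area = ½·t·r·sin S ≈ 2419.8.
Circumradius = s/(2 sin S) ≈ 167.47.

167.469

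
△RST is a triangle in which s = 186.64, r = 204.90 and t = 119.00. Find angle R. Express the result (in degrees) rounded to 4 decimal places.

By the law of cosines, cos R = (s² + t² − r²) / (2·s·t) ≈ 0.15784, so ∠R ≈ 80.92°.

80.9182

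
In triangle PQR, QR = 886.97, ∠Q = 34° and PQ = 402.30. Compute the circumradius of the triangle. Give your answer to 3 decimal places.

534.183

By the law of cosines, RP² = PQ² + QR² − 2·PQ·QR·cos Q = 3.5691e+05, so RP ≈ 597.42.
Area = ½·PQ·QR·sin Q ≈ 99768.
Circumradius = RP/(2 sin Q) ≈ 534.18.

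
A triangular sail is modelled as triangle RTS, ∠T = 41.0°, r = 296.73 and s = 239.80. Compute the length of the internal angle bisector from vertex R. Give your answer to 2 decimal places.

By the law of cosines, t² = s² + r² − 2·s·r·cos T = 38149, so t ≈ 195.32.
Law of cosines again: cos R = (t² + s² − r²)/(2·t·s) ≈ 0.08118, so ∠R ≈ 85.34°.
The bisector from R has length 2·t·s·cos(∠R/2)/(t+s) ≈ 158.29.

t_R ≈ 158.29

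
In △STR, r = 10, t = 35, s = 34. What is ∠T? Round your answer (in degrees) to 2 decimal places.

By the law of cosines, cos T = (r² + s² − t²) / (2·r·s) ≈ 0.04559, so ∠T ≈ 87.39°.

∠T ≈ 87.39°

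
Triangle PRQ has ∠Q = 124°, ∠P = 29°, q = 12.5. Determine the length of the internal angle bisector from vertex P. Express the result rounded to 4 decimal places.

The third angle is ∠R = 180° − ∠Q − ∠P = 27.00°.
Law of sines: p = q·sin P/sin Q ≈ 7.3098.
Law of sines: r = q·sin R/sin Q ≈ 6.8451.
The bisector from P has length 2·r·q·cos(∠P/2)/(r+q) ≈ 8.5643.

8.5643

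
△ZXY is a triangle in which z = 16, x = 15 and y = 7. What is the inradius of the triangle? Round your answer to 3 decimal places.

2.753

Semiperimeter s = (16 + 15 + 7)/2 = 19.
Heron's formula: area = √(19·3·4·12) ≈ 52.307.
Inradius = area/s = 52.307/19 ≈ 2.753.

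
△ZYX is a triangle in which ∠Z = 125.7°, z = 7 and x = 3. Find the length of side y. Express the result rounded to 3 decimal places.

Law of sines: sin X = x·sin Z/z ≈ 0.34804.
Since z ≥ x, only the acute value applies: ∠X ≈ 20.37°.
Then ∠Y = 180° − ∠Z − ∠X ≈ 33.93°.
Law of sines gives y = z·sin Y/sin Z ≈ 4.8117.

4.812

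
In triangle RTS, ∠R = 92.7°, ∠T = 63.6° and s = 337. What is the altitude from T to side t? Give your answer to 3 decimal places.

The third angle is ∠S = 180° − ∠R − ∠T = 23.70°.
Law of sines: r = s·sin R/sin S ≈ 837.49.
Law of sines: t = s·sin T/sin S ≈ 750.98.
Area = ½·s·r·sin T ≈ 1.264e+05.
The altitude from T has length 2·area/t ≈ 336.63.

336.626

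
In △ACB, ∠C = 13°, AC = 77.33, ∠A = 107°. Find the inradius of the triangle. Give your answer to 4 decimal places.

r ≈ 8.1256

The third angle is ∠B = 180° − ∠A − ∠C = 60.00°.
Law of sines: CB = AC·sin A/sin B ≈ 85.391.
Law of sines: BA = AC·sin C/sin B ≈ 20.087.
Area = ½·AC·CB·sin C ≈ 742.71.
Semiperimeter s = (85.391+20.087+77.33)/2 = 91.404.
Inradius = area/s = 742.71/91.404 ≈ 8.1256.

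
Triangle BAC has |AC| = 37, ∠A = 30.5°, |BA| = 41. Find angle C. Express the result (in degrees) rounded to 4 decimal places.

85.4029

By the law of cosines, |CB|² = |BA|² + |AC|² − 2·|BA|·|AC|·cos A = 435.82, so |CB| ≈ 20.876.
Law of cosines again: cos C = (|AC|² + |CB|² − |BA|²)/(2·|AC|·|CB|) ≈ 0.08015, so ∠C ≈ 85.40°.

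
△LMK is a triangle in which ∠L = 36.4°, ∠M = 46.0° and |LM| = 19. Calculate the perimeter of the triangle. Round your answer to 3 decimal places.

44.163

The third angle is ∠K = 180° − ∠L − ∠M = 97.60°.
Law of sines: |MK| = |LM|·sin L/sin K ≈ 11.375.
Law of sines: |KL| = |LM|·sin M/sin K ≈ 13.789.
Semiperimeter s = (11.375+13.789+19)/2 = 22.082.
Perimeter = 11.375 + 13.789 + 19 = 44.163.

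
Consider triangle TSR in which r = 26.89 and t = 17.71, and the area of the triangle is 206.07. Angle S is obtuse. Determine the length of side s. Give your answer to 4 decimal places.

38.9090

From area = ½·r·t·sin S, we get sin S = 2·area/(r·t) ≈ 0.86544.
Taking the obtuse solution, ∠S ≈ 120.07°.
Law of cosines then gives s ≈ 38.909.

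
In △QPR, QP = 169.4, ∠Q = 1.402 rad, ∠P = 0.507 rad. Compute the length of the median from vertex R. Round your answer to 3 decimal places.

The third angle is ∠R = π − ∠Q − ∠P = 1.233 rad.
Law of sines: PR = QP·sin Q/sin R ≈ 177.02.
Law of sines: RQ = QP·sin P/sin R ≈ 87.193.
Median from R: ½√(2·PR² + 2·RQ² − QP²) ≈ 110.88.

m_R ≈ 110.884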